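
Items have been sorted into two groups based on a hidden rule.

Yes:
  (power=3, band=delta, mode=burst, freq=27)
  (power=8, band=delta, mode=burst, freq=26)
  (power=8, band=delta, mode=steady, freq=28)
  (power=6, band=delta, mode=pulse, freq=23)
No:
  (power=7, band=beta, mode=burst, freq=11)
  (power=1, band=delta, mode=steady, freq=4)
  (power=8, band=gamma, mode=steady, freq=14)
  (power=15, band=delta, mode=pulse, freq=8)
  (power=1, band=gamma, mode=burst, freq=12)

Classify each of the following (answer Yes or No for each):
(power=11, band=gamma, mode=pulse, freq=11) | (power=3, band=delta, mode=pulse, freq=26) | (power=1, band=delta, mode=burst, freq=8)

The distinguishing property — freq ≥ 23 — holds for all the 'Yes' cases and none of the 'No' cases.
No: (power=11, band=gamma, mode=pulse, freq=11), since freq = 11. Yes: (power=3, band=delta, mode=pulse, freq=26), since freq = 26. No: (power=1, band=delta, mode=burst, freq=8), since freq = 8.

No, Yes, No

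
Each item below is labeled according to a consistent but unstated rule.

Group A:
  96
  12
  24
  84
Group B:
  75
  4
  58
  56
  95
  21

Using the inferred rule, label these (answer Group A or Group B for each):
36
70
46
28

The distinguishing property — multiple of 6 — holds for all the 'Group A' cases and none of the 'Group B' cases.

Group A, Group B, Group B, Group B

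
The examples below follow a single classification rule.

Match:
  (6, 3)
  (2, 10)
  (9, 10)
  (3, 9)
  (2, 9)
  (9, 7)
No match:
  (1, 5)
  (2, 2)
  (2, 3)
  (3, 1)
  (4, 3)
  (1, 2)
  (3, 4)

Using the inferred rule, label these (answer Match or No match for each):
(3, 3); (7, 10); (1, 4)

One predicate separates the groups cleanly: sum ≥ 9.
(3, 3): 3+3 = 6, doesn't match → No match. (7, 10): 7+10 = 17, passes → Match. (1, 4): 1+4 = 5, doesn't match → No match.

No match, Match, No match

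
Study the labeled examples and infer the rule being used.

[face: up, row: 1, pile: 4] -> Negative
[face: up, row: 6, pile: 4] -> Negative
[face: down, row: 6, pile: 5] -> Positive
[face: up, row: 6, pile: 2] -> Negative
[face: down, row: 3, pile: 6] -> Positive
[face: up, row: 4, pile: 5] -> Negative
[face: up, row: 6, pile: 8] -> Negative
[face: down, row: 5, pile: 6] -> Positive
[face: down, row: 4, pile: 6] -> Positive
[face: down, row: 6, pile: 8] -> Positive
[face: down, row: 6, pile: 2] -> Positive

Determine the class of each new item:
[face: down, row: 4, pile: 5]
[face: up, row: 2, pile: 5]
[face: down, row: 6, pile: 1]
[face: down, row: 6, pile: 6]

Positive, Negative, Positive, Positive

The common property of the 'Positive' items is: face is down. No 'Negative' item has it.
[face: down, row: 4, pile: 5]: Positive (face is down). [face: up, row: 2, pile: 5]: Negative (face is up). [face: down, row: 6, pile: 1]: Positive (face is down). [face: down, row: 6, pile: 6]: Positive (face is down).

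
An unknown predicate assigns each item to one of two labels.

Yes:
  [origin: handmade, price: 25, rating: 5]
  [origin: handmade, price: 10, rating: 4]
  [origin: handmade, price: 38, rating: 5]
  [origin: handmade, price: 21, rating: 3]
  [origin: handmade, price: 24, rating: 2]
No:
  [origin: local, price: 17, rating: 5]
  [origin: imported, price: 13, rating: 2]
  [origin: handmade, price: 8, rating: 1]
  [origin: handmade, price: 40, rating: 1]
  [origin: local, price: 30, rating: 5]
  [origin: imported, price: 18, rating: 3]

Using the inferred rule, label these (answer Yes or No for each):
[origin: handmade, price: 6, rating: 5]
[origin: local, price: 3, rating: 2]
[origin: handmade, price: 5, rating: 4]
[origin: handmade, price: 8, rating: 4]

Yes, No, Yes, Yes

The pattern is that an item is 'Yes' exactly when: origin is handmade AND rating ≥ 2.
[origin: handmade, price: 6, rating: 5] → origin is handmade, rating = 5 → Yes.
[origin: local, price: 3, rating: 2] → origin is local, rating = 2 → No.
[origin: handmade, price: 5, rating: 4] → origin is handmade, rating = 4 → Yes.
[origin: handmade, price: 8, rating: 4] → origin is handmade, rating = 4 → Yes.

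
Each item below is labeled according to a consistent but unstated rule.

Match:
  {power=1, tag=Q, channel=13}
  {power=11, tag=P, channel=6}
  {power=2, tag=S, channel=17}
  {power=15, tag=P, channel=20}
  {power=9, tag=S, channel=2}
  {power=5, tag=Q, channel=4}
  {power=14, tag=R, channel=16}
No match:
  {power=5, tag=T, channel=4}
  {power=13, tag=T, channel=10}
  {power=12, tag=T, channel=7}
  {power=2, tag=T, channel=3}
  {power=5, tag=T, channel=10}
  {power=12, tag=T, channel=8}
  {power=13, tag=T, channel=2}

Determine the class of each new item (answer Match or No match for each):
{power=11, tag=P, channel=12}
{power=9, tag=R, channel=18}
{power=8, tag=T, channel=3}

Match, Match, No match

'Match' ⟺ tag is not T.
{power=11, tag=P, channel=12}: tag is P, meets the rule → Match.
{power=9, tag=R, channel=18}: tag is R, meets the rule → Match.
{power=8, tag=T, channel=3}: tag is T, fails the rule → No match.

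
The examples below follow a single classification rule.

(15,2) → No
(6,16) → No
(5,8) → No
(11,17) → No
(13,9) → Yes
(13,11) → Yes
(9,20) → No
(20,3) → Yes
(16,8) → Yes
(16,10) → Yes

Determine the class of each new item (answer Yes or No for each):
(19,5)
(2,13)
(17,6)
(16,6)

'Yes' ⟺ first > second AND sum ≥ 22.
(19,5) → 19 > 5, 19+5 = 24 → Yes. (2,13) → 2 < 13, 2+13 = 15 → No. (17,6) → 17 > 6, 17+6 = 23 → Yes. (16,6) → 16 > 6, 16+6 = 22 → Yes.

Yes, No, Yes, Yes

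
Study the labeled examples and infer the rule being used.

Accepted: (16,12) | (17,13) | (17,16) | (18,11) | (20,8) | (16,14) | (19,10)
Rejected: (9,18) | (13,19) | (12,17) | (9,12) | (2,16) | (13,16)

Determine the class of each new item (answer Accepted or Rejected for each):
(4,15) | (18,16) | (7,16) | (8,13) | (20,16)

Rejected, Accepted, Rejected, Rejected, Accepted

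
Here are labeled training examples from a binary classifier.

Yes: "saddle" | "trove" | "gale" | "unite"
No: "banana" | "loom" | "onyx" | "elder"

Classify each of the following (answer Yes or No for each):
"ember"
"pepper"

No, No

The rule appears to be: ends with 'e'.
"ember": No (ends with 'r').
"pepper": No (ends with 'r').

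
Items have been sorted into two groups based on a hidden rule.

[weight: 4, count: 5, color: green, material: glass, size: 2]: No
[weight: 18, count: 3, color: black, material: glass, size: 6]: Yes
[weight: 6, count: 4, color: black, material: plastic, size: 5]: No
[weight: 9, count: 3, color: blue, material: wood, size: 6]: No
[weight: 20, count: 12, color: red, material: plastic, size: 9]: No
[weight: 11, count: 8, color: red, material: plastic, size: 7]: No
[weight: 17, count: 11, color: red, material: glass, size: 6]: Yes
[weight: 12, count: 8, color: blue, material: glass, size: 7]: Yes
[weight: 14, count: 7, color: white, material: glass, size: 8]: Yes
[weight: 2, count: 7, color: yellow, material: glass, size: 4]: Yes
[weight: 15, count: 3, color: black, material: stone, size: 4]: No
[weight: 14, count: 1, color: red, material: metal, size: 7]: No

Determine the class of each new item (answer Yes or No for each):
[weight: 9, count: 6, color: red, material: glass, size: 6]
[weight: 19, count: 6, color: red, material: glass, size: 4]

The distinguishing property — material is glass AND size ≥ 4 — holds for all the 'Yes' cases and none of the 'No' cases.

Yes, Yes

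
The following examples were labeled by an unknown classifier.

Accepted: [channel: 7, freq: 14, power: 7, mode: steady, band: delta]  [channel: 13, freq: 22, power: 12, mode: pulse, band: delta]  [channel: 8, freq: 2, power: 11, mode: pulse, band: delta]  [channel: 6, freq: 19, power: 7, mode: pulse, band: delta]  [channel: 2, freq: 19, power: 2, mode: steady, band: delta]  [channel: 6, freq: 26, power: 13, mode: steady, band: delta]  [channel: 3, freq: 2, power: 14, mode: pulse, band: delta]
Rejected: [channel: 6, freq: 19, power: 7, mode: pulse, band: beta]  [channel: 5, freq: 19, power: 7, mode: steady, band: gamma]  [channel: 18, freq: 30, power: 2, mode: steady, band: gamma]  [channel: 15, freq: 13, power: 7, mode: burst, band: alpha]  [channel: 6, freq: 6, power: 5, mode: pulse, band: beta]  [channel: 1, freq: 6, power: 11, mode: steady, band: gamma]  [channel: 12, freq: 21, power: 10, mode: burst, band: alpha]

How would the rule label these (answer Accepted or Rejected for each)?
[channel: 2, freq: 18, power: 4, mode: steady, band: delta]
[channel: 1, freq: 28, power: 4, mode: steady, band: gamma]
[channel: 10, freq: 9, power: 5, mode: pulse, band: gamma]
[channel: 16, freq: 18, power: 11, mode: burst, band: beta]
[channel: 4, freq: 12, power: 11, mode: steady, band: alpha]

A rule that fits every label: band is delta — true of each 'Accepted' example, false of each 'Rejected' one.
Accepted: [channel: 2, freq: 18, power: 4, mode: steady, band: delta], since band is delta. Rejected: [channel: 1, freq: 28, power: 4, mode: steady, band: gamma], since band is gamma. Rejected: [channel: 10, freq: 9, power: 5, mode: pulse, band: gamma], since band is gamma. Rejected: [channel: 16, freq: 18, power: 11, mode: burst, band: beta], since band is beta. Rejected: [channel: 4, freq: 12, power: 11, mode: steady, band: alpha], since band is alpha.

Accepted, Rejected, Rejected, Rejected, Rejected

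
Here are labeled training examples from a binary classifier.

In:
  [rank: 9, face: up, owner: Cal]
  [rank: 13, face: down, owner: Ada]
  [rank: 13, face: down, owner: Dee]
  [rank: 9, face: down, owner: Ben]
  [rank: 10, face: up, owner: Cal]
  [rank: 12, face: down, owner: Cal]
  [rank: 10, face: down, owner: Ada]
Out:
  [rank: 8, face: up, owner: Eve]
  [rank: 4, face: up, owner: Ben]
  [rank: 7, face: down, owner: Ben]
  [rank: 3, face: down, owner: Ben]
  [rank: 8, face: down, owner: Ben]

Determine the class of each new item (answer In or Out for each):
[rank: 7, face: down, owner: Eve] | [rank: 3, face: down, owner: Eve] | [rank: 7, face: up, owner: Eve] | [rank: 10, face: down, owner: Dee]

Out, Out, Out, In

The simplest hypothesis consistent with all the labels is: rank ≥ 9.
[rank: 7, face: down, owner: Eve] — rank = 7, hence Out. [rank: 3, face: down, owner: Eve] — rank = 3, hence Out. [rank: 7, face: up, owner: Eve] — rank = 7, hence Out. [rank: 10, face: down, owner: Dee] — rank = 10, hence In.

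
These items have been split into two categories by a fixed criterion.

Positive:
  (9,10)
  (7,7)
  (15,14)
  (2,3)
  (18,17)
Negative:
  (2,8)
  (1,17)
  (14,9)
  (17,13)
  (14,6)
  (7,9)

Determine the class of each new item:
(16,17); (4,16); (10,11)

Positive, Negative, Positive

The simplest hypothesis consistent with all the labels is: |first − second| ≤ 1.
(16,17) — |16−17| = 1, hence Positive. (4,16) — |4−16| = 12, hence Negative. (10,11) — |10−11| = 1, hence Positive.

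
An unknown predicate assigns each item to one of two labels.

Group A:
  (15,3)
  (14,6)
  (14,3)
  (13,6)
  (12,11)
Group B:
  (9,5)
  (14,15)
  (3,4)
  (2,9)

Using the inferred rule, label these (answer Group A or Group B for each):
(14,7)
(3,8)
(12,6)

The common property of the 'Group A' items is: first > second AND sum ≥ 17. No 'Group B' item has it.

Group A, Group B, Group A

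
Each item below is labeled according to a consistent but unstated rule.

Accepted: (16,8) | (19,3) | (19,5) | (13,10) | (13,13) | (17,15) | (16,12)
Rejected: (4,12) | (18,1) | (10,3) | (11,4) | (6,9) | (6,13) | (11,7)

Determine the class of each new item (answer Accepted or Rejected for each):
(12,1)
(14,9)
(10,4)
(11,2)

The pattern is that an item is 'Accepted' exactly when: sum ≥ 22.
(12,1): 12+1 = 13, does not pass → Rejected.
(14,9): 14+9 = 23, checks out → Accepted.
(10,4): 10+4 = 14, does not pass → Rejected.
(11,2): 11+2 = 13, does not pass → Rejected.

Rejected, Accepted, Rejected, Rejected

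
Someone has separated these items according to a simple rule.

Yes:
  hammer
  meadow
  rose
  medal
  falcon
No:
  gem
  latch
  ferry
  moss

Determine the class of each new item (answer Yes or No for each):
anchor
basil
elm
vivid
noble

All 'Yes' examples share one property — has ≥ 2 vowels — and every 'No' example lacks it.
anchor: 2 vowels, fits → Yes.
basil: 2 vowels, fits → Yes.
elm: 1 vowel, does not pass → No.
vivid: 2 vowels, fits → Yes.
noble: 2 vowels, fits → Yes.

Yes, Yes, No, Yes, Yes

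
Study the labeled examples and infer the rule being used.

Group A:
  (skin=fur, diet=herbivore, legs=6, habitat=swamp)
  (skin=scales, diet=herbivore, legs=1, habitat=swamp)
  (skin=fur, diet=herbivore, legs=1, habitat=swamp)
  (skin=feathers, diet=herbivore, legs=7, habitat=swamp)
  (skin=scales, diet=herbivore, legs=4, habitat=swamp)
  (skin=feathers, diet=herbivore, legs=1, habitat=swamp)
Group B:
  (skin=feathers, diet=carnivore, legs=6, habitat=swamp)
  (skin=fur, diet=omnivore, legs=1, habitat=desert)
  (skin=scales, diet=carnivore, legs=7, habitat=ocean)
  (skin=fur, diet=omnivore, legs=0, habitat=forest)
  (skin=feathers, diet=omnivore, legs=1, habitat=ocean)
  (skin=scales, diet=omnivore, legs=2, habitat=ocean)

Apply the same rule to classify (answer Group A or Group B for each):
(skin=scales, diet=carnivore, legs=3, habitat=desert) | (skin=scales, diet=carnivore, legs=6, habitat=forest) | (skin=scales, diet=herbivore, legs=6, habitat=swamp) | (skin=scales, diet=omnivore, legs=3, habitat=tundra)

Group B, Group B, Group A, Group B

Every 'Group A' example satisfies: diet is herbivore. None of the 'Group B' examples do.
(skin=scales, diet=carnivore, legs=3, habitat=desert) — diet is carnivore, hence Group B.
(skin=scales, diet=carnivore, legs=6, habitat=forest) — diet is carnivore, hence Group B.
(skin=scales, diet=herbivore, legs=6, habitat=swamp) — diet is herbivore, hence Group A.
(skin=scales, diet=omnivore, legs=3, habitat=tundra) — diet is omnivore, hence Group B.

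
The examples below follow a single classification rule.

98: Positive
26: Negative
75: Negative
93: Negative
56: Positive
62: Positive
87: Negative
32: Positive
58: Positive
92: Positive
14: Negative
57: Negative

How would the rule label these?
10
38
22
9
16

The simplest hypothesis consistent with all the labels is: even AND at least 32.

Negative, Positive, Negative, Negative, Negative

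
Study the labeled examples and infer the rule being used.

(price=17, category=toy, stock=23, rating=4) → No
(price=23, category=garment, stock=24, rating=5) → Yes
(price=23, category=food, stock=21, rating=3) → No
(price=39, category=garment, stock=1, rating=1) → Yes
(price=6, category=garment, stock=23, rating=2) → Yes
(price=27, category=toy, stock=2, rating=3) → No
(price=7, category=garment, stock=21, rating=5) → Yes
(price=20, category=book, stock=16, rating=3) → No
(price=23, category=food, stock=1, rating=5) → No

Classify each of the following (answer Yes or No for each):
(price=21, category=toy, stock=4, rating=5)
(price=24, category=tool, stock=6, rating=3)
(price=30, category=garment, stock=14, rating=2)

No, No, Yes

The rule appears to be: category is garment.
No: (price=21, category=toy, stock=4, rating=5), since category is toy. No: (price=24, category=tool, stock=6, rating=3), since category is tool. Yes: (price=30, category=garment, stock=14, rating=2), since category is garment.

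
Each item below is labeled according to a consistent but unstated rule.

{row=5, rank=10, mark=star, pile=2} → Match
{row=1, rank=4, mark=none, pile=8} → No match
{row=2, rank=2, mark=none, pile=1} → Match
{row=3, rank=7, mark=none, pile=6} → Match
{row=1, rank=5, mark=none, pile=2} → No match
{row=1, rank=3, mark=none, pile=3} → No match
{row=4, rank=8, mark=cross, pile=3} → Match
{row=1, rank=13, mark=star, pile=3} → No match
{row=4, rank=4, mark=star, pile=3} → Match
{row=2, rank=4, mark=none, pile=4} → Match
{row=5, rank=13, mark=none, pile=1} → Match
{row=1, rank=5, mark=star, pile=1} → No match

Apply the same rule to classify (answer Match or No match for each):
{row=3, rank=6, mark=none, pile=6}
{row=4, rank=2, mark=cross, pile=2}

The distinguishing property — row ≥ 2 — holds for all the 'Match' cases and none of the 'No match' cases.
{row=3, rank=6, mark=none, pile=6}: Match (row = 3). {row=4, rank=2, mark=cross, pile=2}: Match (row = 4).

Match, Match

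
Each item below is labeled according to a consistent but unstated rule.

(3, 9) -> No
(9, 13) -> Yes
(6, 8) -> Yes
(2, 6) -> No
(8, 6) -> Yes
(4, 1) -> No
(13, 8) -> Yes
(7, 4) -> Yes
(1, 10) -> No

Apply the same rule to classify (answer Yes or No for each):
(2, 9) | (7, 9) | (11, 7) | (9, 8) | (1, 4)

No, Yes, Yes, Yes, No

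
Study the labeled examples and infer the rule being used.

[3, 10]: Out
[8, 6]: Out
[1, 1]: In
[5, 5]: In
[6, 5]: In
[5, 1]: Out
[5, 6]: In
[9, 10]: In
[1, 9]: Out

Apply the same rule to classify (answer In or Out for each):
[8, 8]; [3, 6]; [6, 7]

The classifier is using: |first − second| ≤ 1.
[8, 8] — |8−8| = 0, hence In.
[3, 6] — |3−6| = 3, hence Out.
[6, 7] — |6−7| = 1, hence In.

In, Out, In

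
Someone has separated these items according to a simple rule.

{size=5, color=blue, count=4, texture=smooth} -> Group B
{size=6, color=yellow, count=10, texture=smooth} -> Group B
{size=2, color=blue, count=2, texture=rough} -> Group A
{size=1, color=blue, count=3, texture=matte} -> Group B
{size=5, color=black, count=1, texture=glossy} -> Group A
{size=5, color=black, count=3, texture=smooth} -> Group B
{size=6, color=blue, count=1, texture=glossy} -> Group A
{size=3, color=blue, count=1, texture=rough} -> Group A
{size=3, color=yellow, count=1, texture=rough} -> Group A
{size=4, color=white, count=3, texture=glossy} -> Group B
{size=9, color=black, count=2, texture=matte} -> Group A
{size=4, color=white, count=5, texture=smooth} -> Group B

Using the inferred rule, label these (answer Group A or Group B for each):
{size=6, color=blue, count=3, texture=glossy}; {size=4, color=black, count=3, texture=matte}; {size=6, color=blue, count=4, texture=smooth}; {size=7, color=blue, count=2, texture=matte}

One predicate separates the groups cleanly: count ≤ 2.
{size=6, color=blue, count=3, texture=glossy}: Group B (count = 3).
{size=4, color=black, count=3, texture=matte}: Group B (count = 3).
{size=6, color=blue, count=4, texture=smooth}: Group B (count = 4).
{size=7, color=blue, count=2, texture=matte}: Group A (count = 2).

Group B, Group B, Group B, Group A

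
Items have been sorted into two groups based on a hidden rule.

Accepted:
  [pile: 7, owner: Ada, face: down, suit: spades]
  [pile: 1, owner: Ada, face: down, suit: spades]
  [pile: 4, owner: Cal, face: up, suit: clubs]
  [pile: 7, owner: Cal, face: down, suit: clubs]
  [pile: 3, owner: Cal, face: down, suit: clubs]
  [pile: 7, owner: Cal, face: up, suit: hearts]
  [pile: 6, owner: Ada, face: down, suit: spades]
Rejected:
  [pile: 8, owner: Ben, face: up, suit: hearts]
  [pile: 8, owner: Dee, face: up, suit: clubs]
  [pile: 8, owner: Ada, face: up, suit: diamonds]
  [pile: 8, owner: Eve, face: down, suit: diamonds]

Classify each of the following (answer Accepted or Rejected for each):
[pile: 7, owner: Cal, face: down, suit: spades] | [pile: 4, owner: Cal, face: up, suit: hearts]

The simplest hypothesis consistent with all the labels is: pile ≤ 7.
[pile: 7, owner: Cal, face: down, suit: spades]: Accepted (pile = 7). [pile: 4, owner: Cal, face: up, suit: hearts]: Accepted (pile = 4).

Accepted, Accepted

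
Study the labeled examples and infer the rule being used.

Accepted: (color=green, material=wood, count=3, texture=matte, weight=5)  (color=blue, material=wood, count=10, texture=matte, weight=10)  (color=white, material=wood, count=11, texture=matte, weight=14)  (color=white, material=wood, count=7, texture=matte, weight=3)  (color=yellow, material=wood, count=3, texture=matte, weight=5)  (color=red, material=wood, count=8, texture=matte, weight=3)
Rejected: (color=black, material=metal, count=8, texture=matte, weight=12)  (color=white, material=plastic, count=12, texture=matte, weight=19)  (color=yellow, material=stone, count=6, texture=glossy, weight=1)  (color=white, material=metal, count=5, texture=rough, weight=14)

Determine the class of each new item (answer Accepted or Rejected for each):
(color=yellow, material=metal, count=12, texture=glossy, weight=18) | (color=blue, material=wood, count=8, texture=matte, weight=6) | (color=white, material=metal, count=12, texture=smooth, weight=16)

Rejected, Accepted, Rejected

The simplest hypothesis consistent with all the labels is: material is wood.
(color=yellow, material=metal, count=12, texture=glossy, weight=18): material is metal — lacks this property, so Rejected. (color=blue, material=wood, count=8, texture=matte, weight=6): material is wood — meets the rule, so Accepted. (color=white, material=metal, count=12, texture=smooth, weight=16): material is metal — lacks this property, so Rejected.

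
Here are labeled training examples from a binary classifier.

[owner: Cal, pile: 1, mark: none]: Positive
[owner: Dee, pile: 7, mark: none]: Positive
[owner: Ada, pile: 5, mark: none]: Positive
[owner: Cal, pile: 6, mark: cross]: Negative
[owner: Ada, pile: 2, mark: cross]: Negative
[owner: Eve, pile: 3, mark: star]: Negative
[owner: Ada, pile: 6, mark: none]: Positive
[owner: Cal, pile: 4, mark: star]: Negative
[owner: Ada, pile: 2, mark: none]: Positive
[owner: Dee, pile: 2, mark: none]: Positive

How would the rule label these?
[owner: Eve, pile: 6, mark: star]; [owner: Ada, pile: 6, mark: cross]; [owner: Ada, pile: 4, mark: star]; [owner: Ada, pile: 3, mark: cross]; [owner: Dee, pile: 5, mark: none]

Negative, Negative, Negative, Negative, Positive

The rule appears to be: mark is none.
[owner: Eve, pile: 6, mark: star]: Negative (mark is star). [owner: Ada, pile: 6, mark: cross]: Negative (mark is cross). [owner: Ada, pile: 4, mark: star]: Negative (mark is star). [owner: Ada, pile: 3, mark: cross]: Negative (mark is cross). [owner: Dee, pile: 5, mark: none]: Positive (mark is none).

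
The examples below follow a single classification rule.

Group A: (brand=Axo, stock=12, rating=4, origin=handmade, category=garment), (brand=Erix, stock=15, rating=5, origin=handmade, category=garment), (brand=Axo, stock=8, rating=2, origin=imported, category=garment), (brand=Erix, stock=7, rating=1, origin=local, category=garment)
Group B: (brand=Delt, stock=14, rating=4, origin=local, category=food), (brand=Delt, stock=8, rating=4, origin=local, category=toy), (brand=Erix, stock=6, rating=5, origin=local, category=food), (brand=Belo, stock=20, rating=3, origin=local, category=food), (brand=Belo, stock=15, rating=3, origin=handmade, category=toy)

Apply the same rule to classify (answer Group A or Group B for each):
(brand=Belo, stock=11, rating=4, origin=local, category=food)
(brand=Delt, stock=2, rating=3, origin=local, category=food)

'Group A' ⟺ category is garment.
(brand=Belo, stock=11, rating=4, origin=local, category=food) → category is food → Group B.
(brand=Delt, stock=2, rating=3, origin=local, category=food) → category is food → Group B.

Group B, Group B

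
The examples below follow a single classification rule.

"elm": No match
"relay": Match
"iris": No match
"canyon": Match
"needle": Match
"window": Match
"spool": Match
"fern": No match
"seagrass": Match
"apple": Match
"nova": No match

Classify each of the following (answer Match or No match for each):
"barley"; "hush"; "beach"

Match, No match, Match

The simplest hypothesis consistent with all the labels is: length ≥ 5.
"barley": Match (length 6). "hush": No match (length 4). "beach": Match (length 5).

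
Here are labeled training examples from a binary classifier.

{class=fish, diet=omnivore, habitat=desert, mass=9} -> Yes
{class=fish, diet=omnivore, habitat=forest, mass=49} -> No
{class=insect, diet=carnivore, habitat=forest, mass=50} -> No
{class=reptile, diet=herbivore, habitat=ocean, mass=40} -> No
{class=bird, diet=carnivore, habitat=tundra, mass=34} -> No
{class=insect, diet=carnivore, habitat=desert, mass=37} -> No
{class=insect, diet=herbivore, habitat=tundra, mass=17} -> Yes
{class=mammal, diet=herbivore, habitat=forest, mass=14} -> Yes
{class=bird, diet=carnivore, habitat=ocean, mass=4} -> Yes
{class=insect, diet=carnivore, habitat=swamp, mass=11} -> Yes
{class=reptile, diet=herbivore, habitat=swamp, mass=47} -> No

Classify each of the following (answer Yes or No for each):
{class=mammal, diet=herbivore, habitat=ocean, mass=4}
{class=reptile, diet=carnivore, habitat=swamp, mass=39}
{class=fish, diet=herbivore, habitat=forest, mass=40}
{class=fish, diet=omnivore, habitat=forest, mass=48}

Every 'Yes' example satisfies: mass ≤ 17. None of the 'No' examples do.

Yes, No, No, No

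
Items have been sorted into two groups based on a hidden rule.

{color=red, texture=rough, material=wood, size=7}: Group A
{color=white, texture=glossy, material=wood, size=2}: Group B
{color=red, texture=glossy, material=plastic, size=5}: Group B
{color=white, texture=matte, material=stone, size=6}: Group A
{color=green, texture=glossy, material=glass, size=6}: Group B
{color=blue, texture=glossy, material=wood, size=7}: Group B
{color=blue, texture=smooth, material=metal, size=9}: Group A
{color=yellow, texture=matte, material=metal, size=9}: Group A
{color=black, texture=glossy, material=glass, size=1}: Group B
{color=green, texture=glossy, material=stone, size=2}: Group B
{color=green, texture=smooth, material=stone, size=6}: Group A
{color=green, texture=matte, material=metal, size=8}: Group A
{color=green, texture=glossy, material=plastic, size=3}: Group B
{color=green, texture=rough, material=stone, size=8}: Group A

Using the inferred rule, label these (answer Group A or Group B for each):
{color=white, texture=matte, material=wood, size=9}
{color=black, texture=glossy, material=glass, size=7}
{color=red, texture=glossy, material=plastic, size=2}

Group A, Group B, Group B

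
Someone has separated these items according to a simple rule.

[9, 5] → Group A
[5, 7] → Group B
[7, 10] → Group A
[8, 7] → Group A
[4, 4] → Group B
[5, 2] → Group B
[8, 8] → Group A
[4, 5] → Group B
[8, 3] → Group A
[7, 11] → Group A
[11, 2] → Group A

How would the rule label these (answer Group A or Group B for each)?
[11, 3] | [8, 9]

Group A, Group A

'Group A' ⟺ first ≥ 7.
[11, 3] → first 11 → Group A.
[8, 9] → first 8 → Group A.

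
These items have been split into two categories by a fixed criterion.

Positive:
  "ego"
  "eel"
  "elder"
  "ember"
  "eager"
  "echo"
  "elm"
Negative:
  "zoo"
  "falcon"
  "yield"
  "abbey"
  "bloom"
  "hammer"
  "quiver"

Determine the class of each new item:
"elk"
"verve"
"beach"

Positive, Negative, Negative

Checking candidate rules against both groups, what survives is: starts with 'e'.
"elk": starts with 'e' — qualifies, so Positive. "verve": starts with 'v' — does not pass, so Negative. "beach": starts with 'b' — does not pass, so Negative.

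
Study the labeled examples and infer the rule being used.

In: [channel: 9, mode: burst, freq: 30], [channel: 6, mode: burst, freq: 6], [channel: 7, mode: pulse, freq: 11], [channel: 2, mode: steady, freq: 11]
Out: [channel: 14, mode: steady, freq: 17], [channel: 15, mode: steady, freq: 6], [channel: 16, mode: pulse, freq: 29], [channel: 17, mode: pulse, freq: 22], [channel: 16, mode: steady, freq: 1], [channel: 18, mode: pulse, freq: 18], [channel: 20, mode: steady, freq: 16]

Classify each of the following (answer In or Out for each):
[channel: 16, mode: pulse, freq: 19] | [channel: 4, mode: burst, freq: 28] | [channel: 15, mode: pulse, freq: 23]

The common property of the 'In' items is: channel ≤ 9. No 'Out' item has it.
[channel: 16, mode: pulse, freq: 19] → channel = 16 → Out.
[channel: 4, mode: burst, freq: 28] → channel = 4 → In.
[channel: 15, mode: pulse, freq: 23] → channel = 15 → Out.

Out, In, Out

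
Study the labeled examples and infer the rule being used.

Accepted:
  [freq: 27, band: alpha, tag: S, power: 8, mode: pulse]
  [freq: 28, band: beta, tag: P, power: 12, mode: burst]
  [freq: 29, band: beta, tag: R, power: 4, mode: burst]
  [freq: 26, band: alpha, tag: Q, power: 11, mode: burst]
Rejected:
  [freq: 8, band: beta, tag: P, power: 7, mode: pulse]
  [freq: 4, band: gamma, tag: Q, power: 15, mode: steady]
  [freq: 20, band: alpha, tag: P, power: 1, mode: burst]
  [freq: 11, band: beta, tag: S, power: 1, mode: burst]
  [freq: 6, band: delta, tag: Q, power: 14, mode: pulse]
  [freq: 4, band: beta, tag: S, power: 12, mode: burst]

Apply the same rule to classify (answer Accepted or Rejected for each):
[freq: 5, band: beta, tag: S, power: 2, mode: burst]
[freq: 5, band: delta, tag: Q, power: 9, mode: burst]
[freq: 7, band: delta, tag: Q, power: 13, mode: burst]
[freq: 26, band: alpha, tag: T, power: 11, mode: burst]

All 'Accepted' examples share one property — freq ≥ 26 — and every 'Rejected' example lacks it.
[freq: 5, band: beta, tag: S, power: 2, mode: burst]: Rejected (freq = 5).
[freq: 5, band: delta, tag: Q, power: 9, mode: burst]: Rejected (freq = 5).
[freq: 7, band: delta, tag: Q, power: 13, mode: burst]: Rejected (freq = 7).
[freq: 26, band: alpha, tag: T, power: 11, mode: burst]: Accepted (freq = 26).

Rejected, Rejected, Rejected, Accepted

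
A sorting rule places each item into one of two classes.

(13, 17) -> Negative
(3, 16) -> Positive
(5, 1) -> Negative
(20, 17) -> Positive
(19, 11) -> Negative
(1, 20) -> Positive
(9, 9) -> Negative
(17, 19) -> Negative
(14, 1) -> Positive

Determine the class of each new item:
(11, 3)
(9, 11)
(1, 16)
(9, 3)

Negative, Negative, Positive, Negative

All 'Positive' examples share one property — sum is odd — and every 'Negative' example lacks it.
Negative: (11, 3), since 11+3 = 14. Negative: (9, 11), since 9+11 = 20. Positive: (1, 16), since 1+16 = 17. Negative: (9, 3), since 9+3 = 12.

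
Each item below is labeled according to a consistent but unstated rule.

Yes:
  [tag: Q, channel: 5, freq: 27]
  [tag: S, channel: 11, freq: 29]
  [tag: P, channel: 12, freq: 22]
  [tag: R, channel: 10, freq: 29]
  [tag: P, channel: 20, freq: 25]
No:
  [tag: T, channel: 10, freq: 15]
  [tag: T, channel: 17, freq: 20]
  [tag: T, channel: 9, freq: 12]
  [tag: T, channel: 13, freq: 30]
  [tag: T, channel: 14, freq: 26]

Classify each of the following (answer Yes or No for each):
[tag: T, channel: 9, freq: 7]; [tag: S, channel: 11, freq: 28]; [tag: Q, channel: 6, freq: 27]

Checking candidate rules against both groups, what survives is: tag is not T.
[tag: T, channel: 9, freq: 7]: tag is T — lacks this property, so No. [tag: S, channel: 11, freq: 28]: tag is S — satisfies this, so Yes. [tag: Q, channel: 6, freq: 27]: tag is Q — satisfies this, so Yes.

No, Yes, Yes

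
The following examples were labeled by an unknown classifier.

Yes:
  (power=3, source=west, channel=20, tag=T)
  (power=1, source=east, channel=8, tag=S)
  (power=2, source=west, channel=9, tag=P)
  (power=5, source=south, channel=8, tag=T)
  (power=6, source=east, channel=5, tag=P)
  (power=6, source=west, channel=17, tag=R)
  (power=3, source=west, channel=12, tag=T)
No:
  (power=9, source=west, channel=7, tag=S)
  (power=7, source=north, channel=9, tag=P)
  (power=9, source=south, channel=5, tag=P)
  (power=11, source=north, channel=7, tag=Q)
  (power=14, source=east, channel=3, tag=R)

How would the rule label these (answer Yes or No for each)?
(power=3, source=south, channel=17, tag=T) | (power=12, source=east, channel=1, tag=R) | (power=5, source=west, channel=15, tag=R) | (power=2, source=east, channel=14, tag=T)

Every 'Yes' example satisfies: power ≤ 6. None of the 'No' examples do.
Yes: (power=3, source=south, channel=17, tag=T), since power = 3. No: (power=12, source=east, channel=1, tag=R), since power = 12. Yes: (power=5, source=west, channel=15, tag=R), since power = 5. Yes: (power=2, source=east, channel=14, tag=T), since power = 2.

Yes, No, Yes, Yes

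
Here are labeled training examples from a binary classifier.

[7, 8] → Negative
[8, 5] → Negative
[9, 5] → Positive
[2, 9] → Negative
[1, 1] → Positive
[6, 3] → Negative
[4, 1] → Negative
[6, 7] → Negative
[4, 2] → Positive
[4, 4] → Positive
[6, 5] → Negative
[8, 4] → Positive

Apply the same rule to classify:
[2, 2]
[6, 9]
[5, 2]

Comparing the two groups points to one rule — sum is even.
[2, 2] → 2+2 = 4 → Positive. [6, 9] → 6+9 = 15 → Negative. [5, 2] → 5+2 = 7 → Negative.

Positive, Negative, Negative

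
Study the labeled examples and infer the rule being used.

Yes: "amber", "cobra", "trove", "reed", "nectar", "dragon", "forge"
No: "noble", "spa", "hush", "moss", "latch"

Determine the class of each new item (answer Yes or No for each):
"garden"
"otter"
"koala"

Yes, Yes, No

The simplest hypothesis consistent with all the labels is: contains 'r'.
"garden": has 'r', matches → Yes.
"otter": has 'r', matches → Yes.
"koala": no 'r', does not pass → No.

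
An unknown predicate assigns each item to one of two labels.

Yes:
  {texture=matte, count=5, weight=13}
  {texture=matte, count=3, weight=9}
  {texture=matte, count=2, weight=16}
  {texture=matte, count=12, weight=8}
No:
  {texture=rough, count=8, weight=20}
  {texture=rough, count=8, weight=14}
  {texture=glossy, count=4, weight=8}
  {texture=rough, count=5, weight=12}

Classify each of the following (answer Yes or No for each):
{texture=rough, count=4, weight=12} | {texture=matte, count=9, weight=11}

Comparing the two groups points to one rule — texture is matte.
{texture=rough, count=4, weight=12}: No (texture is rough). {texture=matte, count=9, weight=11}: Yes (texture is matte).

No, Yes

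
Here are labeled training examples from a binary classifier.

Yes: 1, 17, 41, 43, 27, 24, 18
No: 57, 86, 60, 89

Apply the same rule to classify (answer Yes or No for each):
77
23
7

No, Yes, Yes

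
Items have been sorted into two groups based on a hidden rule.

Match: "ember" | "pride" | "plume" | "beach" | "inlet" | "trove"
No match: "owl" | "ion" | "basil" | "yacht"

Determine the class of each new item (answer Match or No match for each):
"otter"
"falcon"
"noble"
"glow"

Match, No match, Match, No match

Checking candidate rules against both groups, what survives is: contains 'e'.
"otter": has 'e', passes → Match.
"falcon": no 'e', lacks this property → No match.
"noble": has 'e', passes → Match.
"glow": no 'e', lacks this property → No match.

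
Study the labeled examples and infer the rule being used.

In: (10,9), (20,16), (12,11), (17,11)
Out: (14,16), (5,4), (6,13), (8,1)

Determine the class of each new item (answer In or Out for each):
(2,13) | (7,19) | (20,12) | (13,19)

The simplest hypothesis consistent with all the labels is: first > second AND sum ≥ 19.
(2,13): 2 < 13, 2+13 = 15, doesn't qualify → Out.
(7,19): 7 < 19, 7+19 = 26, doesn't qualify → Out.
(20,12): 20 > 12, 20+12 = 32, qualifies → In.
(13,19): 13 < 19, 13+19 = 32, doesn't qualify → Out.

Out, Out, In, Out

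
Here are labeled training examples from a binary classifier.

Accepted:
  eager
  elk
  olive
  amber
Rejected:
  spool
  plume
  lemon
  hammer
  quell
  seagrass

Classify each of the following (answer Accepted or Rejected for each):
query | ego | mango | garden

Comparing the two groups points to one rule — starts with a vowel.
query: starts with 'q' — lacks this property, so Rejected.
ego: starts with 'e' — satisfies this, so Accepted.
mango: starts with 'm' — lacks this property, so Rejected.
garden: starts with 'g' — lacks this property, so Rejected.

Rejected, Accepted, Rejected, Rejected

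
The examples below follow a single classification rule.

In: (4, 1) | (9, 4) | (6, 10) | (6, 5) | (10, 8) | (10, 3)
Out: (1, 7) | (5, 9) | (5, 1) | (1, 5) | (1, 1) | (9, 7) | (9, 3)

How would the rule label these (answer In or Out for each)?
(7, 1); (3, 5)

Out, Out

A rule that fits every label: product is even — true of each 'In' example, false of each 'Out' one.
(7, 1) → 7·1 = 7 → Out. (3, 5) → 3·5 = 15 → Out.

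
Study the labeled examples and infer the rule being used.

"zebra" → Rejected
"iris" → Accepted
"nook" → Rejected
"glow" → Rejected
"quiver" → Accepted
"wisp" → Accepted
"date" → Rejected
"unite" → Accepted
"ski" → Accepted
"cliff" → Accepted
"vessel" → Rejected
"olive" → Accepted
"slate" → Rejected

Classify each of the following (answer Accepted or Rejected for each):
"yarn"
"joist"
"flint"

Rejected, Accepted, Accepted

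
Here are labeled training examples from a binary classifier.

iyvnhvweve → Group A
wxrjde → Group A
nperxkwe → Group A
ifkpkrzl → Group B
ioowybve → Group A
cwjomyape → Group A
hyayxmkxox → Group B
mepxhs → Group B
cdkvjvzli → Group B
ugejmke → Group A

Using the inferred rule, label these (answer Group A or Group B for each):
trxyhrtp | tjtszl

Group B, Group B

One predicate separates the groups cleanly: ends with 'e'.
trxyhrtp → ends with 'p' → Group B.
tjtszl → ends with 'l' → Group B.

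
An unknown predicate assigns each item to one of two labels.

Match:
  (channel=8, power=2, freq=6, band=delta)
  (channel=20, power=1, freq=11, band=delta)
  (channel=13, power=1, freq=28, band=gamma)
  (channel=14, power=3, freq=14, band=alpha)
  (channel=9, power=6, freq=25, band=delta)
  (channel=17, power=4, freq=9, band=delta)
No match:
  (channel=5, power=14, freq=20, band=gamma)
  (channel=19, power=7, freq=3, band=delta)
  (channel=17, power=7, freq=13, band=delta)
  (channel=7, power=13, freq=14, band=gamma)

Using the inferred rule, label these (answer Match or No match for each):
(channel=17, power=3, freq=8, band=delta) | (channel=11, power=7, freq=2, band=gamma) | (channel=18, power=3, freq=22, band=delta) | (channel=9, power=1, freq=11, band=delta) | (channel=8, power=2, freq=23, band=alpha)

Match, No match, Match, Match, Match

One predicate separates the groups cleanly: power ≤ 6.
(channel=17, power=3, freq=8, band=delta): Match (power = 3). (channel=11, power=7, freq=2, band=gamma): No match (power = 7). (channel=18, power=3, freq=22, band=delta): Match (power = 3). (channel=9, power=1, freq=11, band=delta): Match (power = 1). (channel=8, power=2, freq=23, band=alpha): Match (power = 2).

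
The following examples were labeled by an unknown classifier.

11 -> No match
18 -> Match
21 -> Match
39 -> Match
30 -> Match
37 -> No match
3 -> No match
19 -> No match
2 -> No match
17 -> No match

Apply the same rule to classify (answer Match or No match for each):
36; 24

Match, Match

All 'Match' examples share one property — not prime — and every 'No match' example lacks it.
36: Match (36 = 2·18). 24: Match (24 = 2·12).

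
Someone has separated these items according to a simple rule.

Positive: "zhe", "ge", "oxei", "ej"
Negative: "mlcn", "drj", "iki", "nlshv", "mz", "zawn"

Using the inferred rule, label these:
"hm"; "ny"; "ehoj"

Negative, Negative, Positive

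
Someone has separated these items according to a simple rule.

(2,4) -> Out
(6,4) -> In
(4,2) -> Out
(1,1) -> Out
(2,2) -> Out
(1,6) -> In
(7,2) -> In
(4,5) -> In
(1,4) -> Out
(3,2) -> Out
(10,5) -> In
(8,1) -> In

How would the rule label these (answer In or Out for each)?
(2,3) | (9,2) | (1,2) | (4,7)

Out, In, Out, In

Every 'In' example satisfies: sum ≥ 7. None of the 'Out' examples do.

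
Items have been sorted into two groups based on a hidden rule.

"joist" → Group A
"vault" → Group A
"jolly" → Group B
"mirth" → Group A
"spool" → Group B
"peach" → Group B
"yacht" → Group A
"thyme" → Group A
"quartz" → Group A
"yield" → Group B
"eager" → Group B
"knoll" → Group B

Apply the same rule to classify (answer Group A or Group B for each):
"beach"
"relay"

The pattern is that an item is 'Group A' exactly when: contains 't'.
"beach": no 't' — doesn't qualify, so Group B.
"relay": no 't' — doesn't qualify, so Group B.

Group B, Group B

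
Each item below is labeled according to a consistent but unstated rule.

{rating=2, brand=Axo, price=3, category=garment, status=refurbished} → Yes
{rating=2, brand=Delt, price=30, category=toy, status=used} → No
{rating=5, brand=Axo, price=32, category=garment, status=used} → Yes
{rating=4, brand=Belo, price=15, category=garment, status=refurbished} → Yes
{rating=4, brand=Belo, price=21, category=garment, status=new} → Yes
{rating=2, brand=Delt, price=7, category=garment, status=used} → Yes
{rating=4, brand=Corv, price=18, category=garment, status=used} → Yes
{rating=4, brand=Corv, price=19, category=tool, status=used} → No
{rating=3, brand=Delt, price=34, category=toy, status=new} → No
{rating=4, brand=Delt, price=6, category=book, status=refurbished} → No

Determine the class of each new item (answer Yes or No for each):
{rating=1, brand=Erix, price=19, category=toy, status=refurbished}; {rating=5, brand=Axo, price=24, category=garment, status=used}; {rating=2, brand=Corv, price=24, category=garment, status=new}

No, Yes, Yes

One predicate separates the groups cleanly: category is garment.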